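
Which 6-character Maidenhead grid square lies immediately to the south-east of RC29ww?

Longitude subsquare w = 22; +1 → 23 = x.
Latitude subsquare w = 22; −1 → 21 = v.

RC29xv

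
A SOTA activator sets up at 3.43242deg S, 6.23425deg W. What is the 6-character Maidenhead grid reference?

II66vn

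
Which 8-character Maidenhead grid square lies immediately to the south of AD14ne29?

AD14ne28

Latitude extended square 9; −1 → 8.
The longitude characters are unchanged.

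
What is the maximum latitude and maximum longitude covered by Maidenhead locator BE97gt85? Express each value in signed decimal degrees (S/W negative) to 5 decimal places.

-42.18333, -141.42500

Field B=1, E=4: +1·20° lon, +4·10° lat → SW at lon -160°, lat -50°.
Square 9, 7: +9·2° lon, +7·1° lat → SW at lon -142°, lat -43°.
Subsquare g=6, t=19: +6·0.0833333° lon, +19·0.0416667° lat → SW at lon -141.5°, lat -42.2083°.
Extended square 8, 5: +8·0.00833333° lon, +5·0.00416667° lat → SW at lon -141.433°, lat -42.1875°.
Cell spans 0.00833333° lon × 0.00416667° lat. NE corner is SW corner plus one full cell.
latitude -42.18333, longitude -141.42500.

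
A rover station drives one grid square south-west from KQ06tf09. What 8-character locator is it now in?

KQ06sf98

Longitude extended square 0; −1 → -1, wraps to 9, carry into subsquare.
Longitude subsquare t = 19; −1 → 18 = s.
Latitude extended square 9; −1 → 8.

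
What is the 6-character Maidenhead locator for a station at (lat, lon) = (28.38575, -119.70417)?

DL08dj

Add 180° to longitude and 90° to latitude: 60.2958, 118.3858.
Field: 60.2958/20 → 3 → D, 118.3858/10 → 11 → L; chars DL.
Square: 0.2958/2 → 0, 8.3858/1 → 8; chars 08.
Subsquare: 0.2958/0.0833333 → 3 → d, 0.3858/0.0416667 → 9 → j; chars dj.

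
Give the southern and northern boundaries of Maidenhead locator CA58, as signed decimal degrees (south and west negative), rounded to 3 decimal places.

-82.000, -81.000

Field C=2, A=0: +2·20° lon, +0·10° lat → SW at lon -140°, lat -90°.
Square 5, 8: +5·2° lon, +8·1° lat → SW at lon -130°, lat -82°.
Cell spans 2° lon × 1° lat.
south -82.000, north -81.000.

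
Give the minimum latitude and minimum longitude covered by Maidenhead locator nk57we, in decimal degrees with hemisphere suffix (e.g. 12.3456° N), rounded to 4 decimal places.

17.1667° N, 91.8333° E

Field N=13, K=10: +13·20° lon, +10·10° lat → SW at lon 80°, lat 10°.
Square 5, 7: +5·2° lon, +7·1° lat → SW at lon 90°, lat 17°.
Subsquare w=22, e=4: +22·0.0833333° lon, +4·0.0416667° lat → SW at lon 91.8333°, lat 17.1667°.
latitude 17.1667° N, longitude 91.8333° E.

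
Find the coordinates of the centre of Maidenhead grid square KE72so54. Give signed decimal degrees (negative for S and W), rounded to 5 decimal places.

-47.39792, 35.54583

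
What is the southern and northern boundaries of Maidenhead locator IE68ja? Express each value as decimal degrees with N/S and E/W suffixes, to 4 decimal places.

42.0000° S, 41.9583° S

Field I=8, E=4: +8·20° lon, +4·10° lat → SW at lon -20°, lat -50°.
Square 6, 8: +6·2° lon, +8·1° lat → SW at lon -8°, lat -42°.
Subsquare j=9, a=0: +9·0.0833333° lon, +0·0.0416667° lat → SW at lon -7.25°, lat -42°.
Cell spans 0.0833333° lon × 0.0416667° lat.
south 42.0000° S, north 41.9583° S.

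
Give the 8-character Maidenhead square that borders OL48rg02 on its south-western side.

OL48qg91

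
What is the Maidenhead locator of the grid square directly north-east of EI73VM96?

Longitude extended square 9; +1 → 10, wraps to 0, carry into subsquare.
Longitude subsquare v = 21; +1 → 22 = w.
Latitude extended square 6; +1 → 7.

EI73wm07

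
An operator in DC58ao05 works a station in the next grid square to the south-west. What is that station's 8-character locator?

Longitude extended square 0; −1 → -1, wraps to 9, carry into subsquare.
Longitude subsquare a = 0; −1 → -1, wraps to 23 = x, carry into square.
Longitude square 5; −1 → 4.
Latitude extended square 5; −1 → 4.

DC48xo94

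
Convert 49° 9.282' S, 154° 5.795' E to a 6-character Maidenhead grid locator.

QE70bu

Shift to the Maidenhead origin (180°W, 90°S): lon 334.0966, lat 40.8453.
Field: lon ⌊334.0966/20⌋ = 16 → Q; lat ⌊40.8453/10⌋ = 4 → E.
Square: lon ⌊14.0966/2⌋ = 7; lat ⌊0.8453/1⌋ = 0.
Subsquare: lon ⌊0.0966/0.0833333⌋ = 1 → b; lat ⌊0.8453/0.0416667⌋ = 20 → u.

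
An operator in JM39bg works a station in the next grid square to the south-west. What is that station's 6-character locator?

JM39af

Longitude subsquare b = 1; −1 → 0 = a.
Latitude subsquare g = 6; −1 → 5 = f.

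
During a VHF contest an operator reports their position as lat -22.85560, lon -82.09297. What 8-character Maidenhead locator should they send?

Offset from 180°W / 90°S: lon 97.90703°, lat 67.14440°.
Field (20°×10°, letters A–R): lon ⌊97.90703/20⌋ = 4 → E; lat ⌊67.14440/10⌋ = 6 → G.
Square (2°×1°, digits 0–9): lon ⌊17.90703/2⌋ = 8; lat ⌊7.14440/1⌋ = 7.
Subsquare (5′×2.5′, letters a–x): lon ⌊1.90703/0.0833333⌋ = 22 → w; lat ⌊0.14440/0.0416667⌋ = 3 → d.
Extended square (30″×15″, digits 0–9): lon ⌊0.07370/0.00833333⌋ = 8; lat ⌊0.01940/0.00416667⌋ = 4.

EG87wd84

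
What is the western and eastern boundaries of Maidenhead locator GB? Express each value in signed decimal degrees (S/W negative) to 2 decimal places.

-60.00, -40.00

Field G=6, B=1: +6·20° lon, +1·10° lat → SW at lon -60°, lat -80°.
Cell spans 20° lon × 10° lat.
west -60.00, east -40.00.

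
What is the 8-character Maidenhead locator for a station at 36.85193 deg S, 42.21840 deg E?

LF13cd65

Offset from 180°W / 90°S: lon 222.21840°, lat 53.14807°.
Field: lon ⌊222.21840/20⌋ = 11 → L; lat ⌊53.14807/10⌋ = 5 → F.
Square: lon ⌊2.21840/2⌋ = 1; lat ⌊3.14807/1⌋ = 3.
Subsquare: lon ⌊0.21840/0.0833333⌋ = 2 → c; lat ⌊0.14807/0.0416667⌋ = 3 → d.
Extended square: lon ⌊0.05173/0.00833333⌋ = 6; lat ⌊0.02307/0.00416667⌋ = 5.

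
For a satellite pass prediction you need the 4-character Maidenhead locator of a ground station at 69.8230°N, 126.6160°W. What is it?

Add 180° to longitude and 90° to latitude: 53.38, 159.82.
Field: 53.38/20 → 2 → C, 159.82/10 → 15 → P; chars CP.
Square: 13.38/2 → 6, 9.82/1 → 9; chars 69.

CP69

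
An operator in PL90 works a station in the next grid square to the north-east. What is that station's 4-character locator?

QL01

Longitude square 9; +1 → 10, wraps to 0, carry into field.
Longitude field P = 15; +1 → 16 = Q.
Latitude square 0; +1 → 1.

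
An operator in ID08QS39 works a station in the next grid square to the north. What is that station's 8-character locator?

Latitude extended square 9; +1 → 10, wraps to 0, carry into subsquare.
Latitude subsquare s = 18; +1 → 19 = t.
The longitude characters are unchanged.

ID08qt30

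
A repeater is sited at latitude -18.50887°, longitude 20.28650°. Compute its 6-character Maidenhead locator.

KH01dl

Offset from 180°W / 90°S: lon 200.2865°, lat 71.4911°.
Field (20°×10°, letters A–R): 200.2865/20 → 10 → K, 71.4911/10 → 7 → H; chars KH.
Square (2°×1°, digits 0–9): 0.2865/2 → 0, 1.4911/1 → 1; chars 01.
Subsquare (5′×2.5′, letters a–x): 0.2865/0.0833333 → 3 → d, 0.4911/0.0416667 → 11 → l; chars dl.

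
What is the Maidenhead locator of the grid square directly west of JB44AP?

JB34xp

Longitude subsquare a = 0; −1 → -1, wraps to 23 = x, carry into square.
Longitude square 4; −1 → 3.
The latitude characters are unchanged.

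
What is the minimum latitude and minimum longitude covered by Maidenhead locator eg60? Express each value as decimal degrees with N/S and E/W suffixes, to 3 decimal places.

Field E=4, G=6: +4·20° lon, +6·10° lat → SW at lon -100°, lat -30°.
Square 6, 0: +6·2° lon, +0·1° lat → SW at lon -88°, lat -30°.
latitude 30.000° S, longitude 88.000° W.

30.000° S, 88.000° W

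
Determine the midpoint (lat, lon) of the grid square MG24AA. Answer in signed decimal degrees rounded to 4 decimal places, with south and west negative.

-25.9792, 64.0417

Field M=12, G=6: +12·20° lon, +6·10° lat → SW at lon 60°, lat -30°.
Square 2, 4: +2·2° lon, +4·1° lat → SW at lon 64°, lat -26°.
Subsquare a=0, a=0: +0·0.0833333° lon, +0·0.0416667° lat → SW at lon 64°, lat -26°.
Cell spans 0.0833333° lon × 0.0416667° lat. Centre is SW corner plus half of each.
latitude -25.9792, longitude 64.0417.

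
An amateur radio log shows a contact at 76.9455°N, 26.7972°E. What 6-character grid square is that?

KQ36jw

Shift to the Maidenhead origin (180°W, 90°S): lon 206.7972, lat 166.9455.
Field: 206.7972/20 → 10 → K, 166.9455/10 → 16 → Q; chars KQ.
Square: 6.7972/2 → 3, 6.9455/1 → 6; chars 36.
Subsquare: 0.7972/0.0833333 → 9 → j, 0.9455/0.0416667 → 22 → w; chars jw.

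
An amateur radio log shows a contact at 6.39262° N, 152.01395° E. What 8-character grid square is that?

QJ66aj14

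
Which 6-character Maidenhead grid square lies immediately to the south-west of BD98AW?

Longitude subsquare a = 0; −1 → -1, wraps to 23 = x, carry into square.
Longitude square 9; −1 → 8.
Latitude subsquare w = 22; −1 → 21 = v.

BD88xv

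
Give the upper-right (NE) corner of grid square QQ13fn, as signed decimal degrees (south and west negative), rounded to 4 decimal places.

73.5833, 142.5000

Field Q=16, Q=16: +16·20° lon, +16·10° lat → SW at lon 140°, lat 70°.
Square 1, 3: +1·2° lon, +3·1° lat → SW at lon 142°, lat 73°.
Subsquare f=5, n=13: +5·0.0833333° lon, +13·0.0416667° lat → SW at lon 142.417°, lat 73.5417°.
Cell spans 0.0833333° lon × 0.0416667° lat. NE corner is SW corner plus one full cell.
latitude 73.5833, longitude 142.5000.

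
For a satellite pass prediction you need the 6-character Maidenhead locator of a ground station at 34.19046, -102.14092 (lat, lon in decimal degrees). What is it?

Shift to the Maidenhead origin (180°W, 90°S): lon 77.8591, lat 124.1905.
Field (20°×10°, letters A–R): 77.8591/20 → 3 → D, 124.1905/10 → 12 → M; chars DM.
Square (2°×1°, digits 0–9): 17.8591/2 → 8, 4.1905/1 → 4; chars 84.
Subsquare (5′×2.5′, letters a–x): 1.8591/0.0833333 → 22 → w, 0.1905/0.0416667 → 4 → e; chars we.

DM84we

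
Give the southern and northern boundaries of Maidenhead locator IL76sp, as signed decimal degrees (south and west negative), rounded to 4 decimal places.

26.6250, 26.6667

Field I=8, L=11: +8·20° lon, +11·10° lat → SW at lon -20°, lat 20°.
Square 7, 6: +7·2° lon, +6·1° lat → SW at lon -6°, lat 26°.
Subsquare s=18, p=15: +18·0.0833333° lon, +15·0.0416667° lat → SW at lon -4.5°, lat 26.625°.
Cell spans 0.0833333° lon × 0.0416667° lat.
south 26.6250, north 26.6667.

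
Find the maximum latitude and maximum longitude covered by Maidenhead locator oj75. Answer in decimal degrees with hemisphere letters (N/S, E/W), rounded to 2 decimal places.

6.00° N, 116.00° E

Field O=14, J=9: +14·20° lon, +9·10° lat → SW at lon 100°, lat 0°.
Square 7, 5: +7·2° lon, +5·1° lat → SW at lon 114°, lat 5°.
Cell spans 2° lon × 1° lat. NE corner is SW corner plus one full cell.
latitude 6.00° N, longitude 116.00° E.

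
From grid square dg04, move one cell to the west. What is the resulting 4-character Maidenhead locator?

CG94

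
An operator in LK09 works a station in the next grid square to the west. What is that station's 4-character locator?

KK99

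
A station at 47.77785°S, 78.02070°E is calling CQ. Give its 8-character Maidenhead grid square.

Shift to the Maidenhead origin (180°W, 90°S): lon 258.02070, lat 42.22215.
Field: lon ⌊258.02070/20⌋ = 12 → M; lat ⌊42.22215/10⌋ = 4 → E.
Square: lon ⌊18.02070/2⌋ = 9; lat ⌊2.22215/1⌋ = 2.
Subsquare: lon ⌊0.02070/0.0833333⌋ = 0 → a; lat ⌊0.22215/0.0416667⌋ = 5 → f.
Extended square: lon ⌊0.02070/0.00833333⌋ = 2; lat ⌊0.01382/0.00416667⌋ = 3.

ME92af23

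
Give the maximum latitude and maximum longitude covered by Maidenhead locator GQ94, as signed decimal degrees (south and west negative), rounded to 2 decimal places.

75.00, -40.00

Field G=6, Q=16: +6·20° lon, +16·10° lat → SW at lon -60°, lat 70°.
Square 9, 4: +9·2° lon, +4·1° lat → SW at lon -42°, lat 74°.
Cell spans 2° lon × 1° lat. NE corner is SW corner plus one full cell.
latitude 75.00, longitude -40.00.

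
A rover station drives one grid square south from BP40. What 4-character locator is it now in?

BO49

Latitude square 0; −1 → -1, wraps to 9, carry into field.
Latitude field P = 15; −1 → 14 = O.
The longitude characters are unchanged.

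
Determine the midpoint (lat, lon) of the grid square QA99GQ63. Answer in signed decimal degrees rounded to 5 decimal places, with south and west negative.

Field Q=16, A=0: +16·20° lon, +0·10° lat → SW at lon 140°, lat -90°.
Square 9, 9: +9·2° lon, +9·1° lat → SW at lon 158°, lat -81°.
Subsquare g=6, q=16: +6·0.0833333° lon, +16·0.0416667° lat → SW at lon 158.5°, lat -80.3333°.
Extended square 6, 3: +6·0.00833333° lon, +3·0.00416667° lat → SW at lon 158.55°, lat -80.3208°.
Cell spans 0.00833333° lon × 0.00416667° lat. Centre is SW corner plus half of each.
latitude -80.31875, longitude 158.55417.

-80.31875, 158.55417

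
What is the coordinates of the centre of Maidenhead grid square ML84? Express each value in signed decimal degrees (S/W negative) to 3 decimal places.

Field M=12, L=11: +12·20° lon, +11·10° lat → SW at lon 60°, lat 20°.
Square 8, 4: +8·2° lon, +4·1° lat → SW at lon 76°, lat 24°.
Cell spans 2° lon × 1° lat. Centre is SW corner plus half of each.
latitude 24.500, longitude 77.000.

24.500, 77.000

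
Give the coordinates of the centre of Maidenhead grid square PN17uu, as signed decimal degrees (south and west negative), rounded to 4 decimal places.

47.8542, 123.7083

Field P=15, N=13: +15·20° lon, +13·10° lat → SW at lon 120°, lat 40°.
Square 1, 7: +1·2° lon, +7·1° lat → SW at lon 122°, lat 47°.
Subsquare u=20, u=20: +20·0.0833333° lon, +20·0.0416667° lat → SW at lon 123.667°, lat 47.8333°.
Cell spans 0.0833333° lon × 0.0416667° lat. Centre is SW corner plus half of each.
latitude 47.8542, longitude 123.7083.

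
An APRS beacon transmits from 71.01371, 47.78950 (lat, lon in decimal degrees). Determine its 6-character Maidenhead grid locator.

Add 180° to longitude and 90° to latitude: 227.7895, 161.0137.
Field (20°×10°, letters A–R): lon ⌊227.7895/20⌋ = 11 → L; lat ⌊161.0137/10⌋ = 16 → Q.
Square (2°×1°, digits 0–9): lon ⌊7.7895/2⌋ = 3; lat ⌊1.0137/1⌋ = 1.
Subsquare (5′×2.5′, letters a–x): lon ⌊1.7895/0.0833333⌋ = 21 → v; lat ⌊0.0137/0.0416667⌋ = 0 → a.

LQ31va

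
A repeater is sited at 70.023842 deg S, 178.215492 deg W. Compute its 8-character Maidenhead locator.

AB09vx44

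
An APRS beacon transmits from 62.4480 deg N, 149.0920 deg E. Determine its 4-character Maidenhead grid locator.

QP42

Add 180° to longitude and 90° to latitude: 329.09, 152.45.
Field: lon ⌊329.09/20⌋ = 16 → Q; lat ⌊152.45/10⌋ = 15 → P.
Square: lon ⌊9.09/2⌋ = 4; lat ⌊2.45/1⌋ = 2.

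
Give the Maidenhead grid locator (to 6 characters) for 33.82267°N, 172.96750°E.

RM63lt

Shift to the Maidenhead origin (180°W, 90°S): lon 352.9675, lat 123.8227.
Field: 352.9675/20 → 17 → R, 123.8227/10 → 12 → M; chars RM.
Square: 12.9675/2 → 6, 3.8227/1 → 3; chars 63.
Subsquare: 0.9675/0.0833333 → 11 → l, 0.8227/0.0416667 → 19 → t; chars lt.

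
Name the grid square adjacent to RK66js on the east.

Longitude subsquare j = 9; +1 → 10 = k.
The latitude characters are unchanged.

RK66ks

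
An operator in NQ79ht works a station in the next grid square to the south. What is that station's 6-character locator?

NQ79hs

Latitude subsquare t = 19; −1 → 18 = s.
The longitude characters are unchanged.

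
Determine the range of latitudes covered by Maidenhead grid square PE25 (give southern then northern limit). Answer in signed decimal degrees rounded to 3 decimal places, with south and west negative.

-45.000, -44.000

Field P=15, E=4: +15·20° lon, +4·10° lat → SW at lon 120°, lat -50°.
Square 2, 5: +2·2° lon, +5·1° lat → SW at lon 124°, lat -45°.
Cell spans 2° lon × 1° lat.
south -45.000, north -44.000.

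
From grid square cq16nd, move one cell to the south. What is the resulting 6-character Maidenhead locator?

CQ16nc

Latitude subsquare d = 3; −1 → 2 = c.
The longitude characters are unchanged.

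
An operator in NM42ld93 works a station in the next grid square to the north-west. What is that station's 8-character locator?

NM42ld84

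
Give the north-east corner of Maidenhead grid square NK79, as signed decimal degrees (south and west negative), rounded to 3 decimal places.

Field N=13, K=10: +13·20° lon, +10·10° lat → SW at lon 80°, lat 10°.
Square 7, 9: +7·2° lon, +9·1° lat → SW at lon 94°, lat 19°.
Cell spans 2° lon × 1° lat. NE corner is SW corner plus one full cell.
latitude 20.000, longitude 96.000.

20.000, 96.000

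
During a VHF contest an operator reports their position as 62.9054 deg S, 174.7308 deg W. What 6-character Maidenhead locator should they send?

Add 180° to longitude and 90° to latitude: 5.2692, 27.0946.
Field: lon ⌊5.2692/20⌋ = 0 → A; lat ⌊27.0946/10⌋ = 2 → C.
Square: lon ⌊5.2692/2⌋ = 2; lat ⌊7.0946/1⌋ = 7.
Subsquare: lon ⌊1.2692/0.0833333⌋ = 15 → p; lat ⌊0.0946/0.0416667⌋ = 2 → c.

AC27pc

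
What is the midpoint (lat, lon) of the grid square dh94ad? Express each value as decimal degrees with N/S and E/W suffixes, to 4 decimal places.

Field D=3, H=7: +3·20° lon, +7·10° lat → SW at lon -120°, lat -20°.
Square 9, 4: +9·2° lon, +4·1° lat → SW at lon -102°, lat -16°.
Subsquare a=0, d=3: +0·0.0833333° lon, +3·0.0416667° lat → SW at lon -102°, lat -15.875°.
Cell spans 0.0833333° lon × 0.0416667° lat. Centre is SW corner plus half of each.
latitude 15.8542° S, longitude 101.9583° W.

15.8542° S, 101.9583° W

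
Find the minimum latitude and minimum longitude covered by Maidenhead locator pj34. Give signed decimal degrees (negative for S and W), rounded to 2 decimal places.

Field P=15, J=9: +15·20° lon, +9·10° lat → SW at lon 120°, lat 0°.
Square 3, 4: +3·2° lon, +4·1° lat → SW at lon 126°, lat 4°.
latitude 4.00, longitude 126.00.

4.00, 126.00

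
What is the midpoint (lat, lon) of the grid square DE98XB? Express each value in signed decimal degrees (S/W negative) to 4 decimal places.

Field D=3, E=4: +3·20° lon, +4·10° lat → SW at lon -120°, lat -50°.
Square 9, 8: +9·2° lon, +8·1° lat → SW at lon -102°, lat -42°.
Subsquare x=23, b=1: +23·0.0833333° lon, +1·0.0416667° lat → SW at lon -100.083°, lat -41.9583°.
Cell spans 0.0833333° lon × 0.0416667° lat. Centre is SW corner plus half of each.
latitude -41.9375, longitude -100.0417.

-41.9375, -100.0417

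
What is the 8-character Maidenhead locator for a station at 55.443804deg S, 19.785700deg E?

Add 180° to longitude and 90° to latitude: 199.78570, 34.55620.
Field (20°×10°, letters A–R): lon ⌊199.78570/20⌋ = 9 → J; lat ⌊34.55620/10⌋ = 3 → D.
Square (2°×1°, digits 0–9): lon ⌊19.78570/2⌋ = 9; lat ⌊4.55620/1⌋ = 4.
Subsquare (5′×2.5′, letters a–x): lon ⌊1.78570/0.0833333⌋ = 21 → v; lat ⌊0.55620/0.0416667⌋ = 13 → n.
Extended square (30″×15″, digits 0–9): lon ⌊0.03570/0.00833333⌋ = 4; lat ⌊0.01453/0.00416667⌋ = 3.

JD94vn43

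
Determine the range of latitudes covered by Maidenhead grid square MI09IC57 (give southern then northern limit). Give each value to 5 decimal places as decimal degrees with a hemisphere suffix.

0.88750° S, 0.88333° S

Field M=12, I=8: +12·20° lon, +8·10° lat → SW at lon 60°, lat -10°.
Square 0, 9: +0·2° lon, +9·1° lat → SW at lon 60°, lat -1°.
Subsquare i=8, c=2: +8·0.0833333° lon, +2·0.0416667° lat → SW at lon 60.6667°, lat -0.916667°.
Extended square 5, 7: +5·0.00833333° lon, +7·0.00416667° lat → SW at lon 60.7083°, lat -0.8875°.
Cell spans 0.00833333° lon × 0.00416667° lat.
south 0.88750° S, north 0.88333° S.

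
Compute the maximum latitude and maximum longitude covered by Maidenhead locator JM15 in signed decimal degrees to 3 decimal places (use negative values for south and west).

36.000, 4.000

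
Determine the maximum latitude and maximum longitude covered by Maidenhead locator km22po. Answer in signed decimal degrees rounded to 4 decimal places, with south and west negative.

32.6250, 25.3333

Field K=10, M=12: +10·20° lon, +12·10° lat → SW at lon 20°, lat 30°.
Square 2, 2: +2·2° lon, +2·1° lat → SW at lon 24°, lat 32°.
Subsquare p=15, o=14: +15·0.0833333° lon, +14·0.0416667° lat → SW at lon 25.25°, lat 32.5833°.
Cell spans 0.0833333° lon × 0.0416667° lat. NE corner is SW corner plus one full cell.
latitude 32.6250, longitude 25.3333.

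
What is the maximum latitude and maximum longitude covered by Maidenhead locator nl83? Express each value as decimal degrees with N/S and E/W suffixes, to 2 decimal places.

24.00° N, 98.00° E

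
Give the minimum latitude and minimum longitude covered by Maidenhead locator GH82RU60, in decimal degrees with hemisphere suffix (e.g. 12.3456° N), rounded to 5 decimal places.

17.16667° S, 42.53333° W

Field G=6, H=7: +6·20° lon, +7·10° lat → SW at lon -60°, lat -20°.
Square 8, 2: +8·2° lon, +2·1° lat → SW at lon -44°, lat -18°.
Subsquare r=17, u=20: +17·0.0833333° lon, +20·0.0416667° lat → SW at lon -42.5833°, lat -17.1667°.
Extended square 6, 0: +6·0.00833333° lon, +0·0.00416667° lat → SW at lon -42.5333°, lat -17.1667°.
latitude 17.16667° S, longitude 42.53333° W.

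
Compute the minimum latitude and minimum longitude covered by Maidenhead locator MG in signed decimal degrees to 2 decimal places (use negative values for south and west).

-30.00, 60.00

Field M=12, G=6: +12·20° lon, +6·10° lat → SW at lon 60°, lat -30°.
latitude -30.00, longitude 60.00.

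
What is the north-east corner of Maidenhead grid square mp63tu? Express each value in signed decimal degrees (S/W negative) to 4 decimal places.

63.8750, 73.6667

Field M=12, P=15: +12·20° lon, +15·10° lat → SW at lon 60°, lat 60°.
Square 6, 3: +6·2° lon, +3·1° lat → SW at lon 72°, lat 63°.
Subsquare t=19, u=20: +19·0.0833333° lon, +20·0.0416667° lat → SW at lon 73.5833°, lat 63.8333°.
Cell spans 0.0833333° lon × 0.0416667° lat. NE corner is SW corner plus one full cell.
latitude 63.8750, longitude 73.6667.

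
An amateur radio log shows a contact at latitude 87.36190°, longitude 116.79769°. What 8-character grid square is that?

OR87ji56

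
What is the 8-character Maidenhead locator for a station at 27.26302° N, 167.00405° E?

RL37mg03

Shift to the Maidenhead origin (180°W, 90°S): lon 347.00405, lat 117.26302.
Field: lon ⌊347.00405/20⌋ = 17 → R; lat ⌊117.26302/10⌋ = 11 → L.
Square: lon ⌊7.00405/2⌋ = 3; lat ⌊7.26302/1⌋ = 7.
Subsquare: lon ⌊1.00405/0.0833333⌋ = 12 → m; lat ⌊0.26302/0.0416667⌋ = 6 → g.
Extended square: lon ⌊0.00405/0.00833333⌋ = 0; lat ⌊0.01302/0.00416667⌋ = 3.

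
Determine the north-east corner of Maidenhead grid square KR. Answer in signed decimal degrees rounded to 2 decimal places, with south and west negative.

Field K=10, R=17: +10·20° lon, +17·10° lat → SW at lon 20°, lat 80°.
Cell spans 20° lon × 10° lat. NE corner is SW corner plus one full cell.
latitude 90.00, longitude 40.00.

90.00, 40.00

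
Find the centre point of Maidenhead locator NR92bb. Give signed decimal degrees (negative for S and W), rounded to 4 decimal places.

82.0625, 98.1250

Field N=13, R=17: +13·20° lon, +17·10° lat → SW at lon 80°, lat 80°.
Square 9, 2: +9·2° lon, +2·1° lat → SW at lon 98°, lat 82°.
Subsquare b=1, b=1: +1·0.0833333° lon, +1·0.0416667° lat → SW at lon 98.0833°, lat 82.0417°.
Cell spans 0.0833333° lon × 0.0416667° lat. Centre is SW corner plus half of each.
latitude 82.0625, longitude 98.1250.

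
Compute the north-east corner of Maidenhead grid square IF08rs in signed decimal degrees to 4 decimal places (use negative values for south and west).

Field I=8, F=5: +8·20° lon, +5·10° lat → SW at lon -20°, lat -40°.
Square 0, 8: +0·2° lon, +8·1° lat → SW at lon -20°, lat -32°.
Subsquare r=17, s=18: +17·0.0833333° lon, +18·0.0416667° lat → SW at lon -18.5833°, lat -31.25°.
Cell spans 0.0833333° lon × 0.0416667° lat. NE corner is SW corner plus one full cell.
latitude -31.2083, longitude -18.5000.

-31.2083, -18.5000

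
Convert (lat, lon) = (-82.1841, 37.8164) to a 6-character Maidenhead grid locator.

KA87vt

Add 180° to longitude and 90° to latitude: 217.8164, 7.8159.
Field (20°×10°, letters A–R): lon ⌊217.8164/20⌋ = 10 → K; lat ⌊7.8159/10⌋ = 0 → A.
Square (2°×1°, digits 0–9): lon ⌊17.8164/2⌋ = 8; lat ⌊7.8159/1⌋ = 7.
Subsquare (5′×2.5′, letters a–x): lon ⌊1.8164/0.0833333⌋ = 21 → v; lat ⌊0.8159/0.0416667⌋ = 19 → t.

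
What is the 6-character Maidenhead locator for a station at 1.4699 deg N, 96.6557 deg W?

EJ11ql

Offset from 180°W / 90°S: lon 83.3443°, lat 91.4699°.
Field: 83.3443/20 → 4 → E, 91.4699/10 → 9 → J; chars EJ.
Square: 3.3443/2 → 1, 1.4699/1 → 1; chars 11.
Subsquare: 1.3443/0.0833333 → 16 → q, 0.4699/0.0416667 → 11 → l; chars ql.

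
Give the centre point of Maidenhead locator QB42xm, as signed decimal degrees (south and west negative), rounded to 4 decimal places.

-77.4792, 149.9583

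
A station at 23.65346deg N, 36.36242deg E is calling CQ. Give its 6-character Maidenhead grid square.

Offset from 180°W / 90°S: lon 216.3624°, lat 113.6535°.
Field: lon ⌊216.3624/20⌋ = 10 → K; lat ⌊113.6535/10⌋ = 11 → L.
Square: lon ⌊16.3624/2⌋ = 8; lat ⌊3.6535/1⌋ = 3.
Subsquare: lon ⌊0.3624/0.0833333⌋ = 4 → e; lat ⌊0.6535/0.0416667⌋ = 15 → p.

KL83ep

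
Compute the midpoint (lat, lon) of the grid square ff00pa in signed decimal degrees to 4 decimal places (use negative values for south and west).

Field F=5, F=5: +5·20° lon, +5·10° lat → SW at lon -80°, lat -40°.
Square 0, 0: +0·2° lon, +0·1° lat → SW at lon -80°, lat -40°.
Subsquare p=15, a=0: +15·0.0833333° lon, +0·0.0416667° lat → SW at lon -78.75°, lat -40°.
Cell spans 0.0833333° lon × 0.0416667° lat. Centre is SW corner plus half of each.
latitude -39.9792, longitude -78.7083.

-39.9792, -78.7083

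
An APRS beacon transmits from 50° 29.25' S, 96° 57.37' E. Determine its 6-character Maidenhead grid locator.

Add 180° to longitude and 90° to latitude: 276.9562, 39.5125.
Field: 276.9562/20 → 13 → N, 39.5125/10 → 3 → D; chars ND.
Square: 16.9562/2 → 8, 9.5125/1 → 9; chars 89.
Subsquare: 0.9562/0.0833333 → 11 → l, 0.5125/0.0416667 → 12 → m; chars lm.

ND89lm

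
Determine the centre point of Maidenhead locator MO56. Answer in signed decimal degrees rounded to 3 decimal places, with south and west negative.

56.500, 71.000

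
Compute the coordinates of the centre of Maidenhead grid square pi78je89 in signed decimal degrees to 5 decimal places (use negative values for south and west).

Field P=15, I=8: +15·20° lon, +8·10° lat → SW at lon 120°, lat -10°.
Square 7, 8: +7·2° lon, +8·1° lat → SW at lon 134°, lat -2°.
Subsquare j=9, e=4: +9·0.0833333° lon, +4·0.0416667° lat → SW at lon 134.75°, lat -1.83333°.
Extended square 8, 9: +8·0.00833333° lon, +9·0.00416667° lat → SW at lon 134.817°, lat -1.79583°.
Cell spans 0.00833333° lon × 0.00416667° lat. Centre is SW corner plus half of each.
latitude -1.79375, longitude 134.82083.

-1.79375, 134.82083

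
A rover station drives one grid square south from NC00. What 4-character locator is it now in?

Latitude square 0; −1 → -1, wraps to 9, carry into field.
Latitude field C = 2; −1 → 1 = B.
The longitude characters are unchanged.

NB09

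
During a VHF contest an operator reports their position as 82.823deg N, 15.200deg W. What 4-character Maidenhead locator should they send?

IR22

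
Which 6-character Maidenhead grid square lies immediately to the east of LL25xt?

LL35at

Longitude subsquare x = 23; +1 → 24, wraps to 0 = a, carry into square.
Longitude square 2; +1 → 3.
The latitude characters are unchanged.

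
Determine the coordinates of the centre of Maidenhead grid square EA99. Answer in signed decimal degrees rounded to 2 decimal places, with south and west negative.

-80.50, -81.00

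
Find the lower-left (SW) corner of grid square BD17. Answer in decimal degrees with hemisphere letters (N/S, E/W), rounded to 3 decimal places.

Field B=1, D=3: +1·20° lon, +3·10° lat → SW at lon -160°, lat -60°.
Square 1, 7: +1·2° lon, +7·1° lat → SW at lon -158°, lat -53°.
latitude 53.000° S, longitude 158.000° W.

53.000° S, 158.000° W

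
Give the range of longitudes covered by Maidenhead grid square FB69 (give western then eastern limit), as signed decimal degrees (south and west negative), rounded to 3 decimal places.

Field F=5, B=1: +5·20° lon, +1·10° lat → SW at lon -80°, lat -80°.
Square 6, 9: +6·2° lon, +9·1° lat → SW at lon -68°, lat -71°.
Cell spans 2° lon × 1° lat.
west -68.000, east -66.000.

-68.000, -66.000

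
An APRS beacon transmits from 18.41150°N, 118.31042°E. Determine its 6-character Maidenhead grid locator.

Offset from 180°W / 90°S: lon 298.3104°, lat 108.4115°.
Field: lon ⌊298.3104/20⌋ = 14 → O; lat ⌊108.4115/10⌋ = 10 → K.
Square: lon ⌊18.3104/2⌋ = 9; lat ⌊8.4115/1⌋ = 8.
Subsquare: lon ⌊0.3104/0.0833333⌋ = 3 → d; lat ⌊0.4115/0.0416667⌋ = 9 → j.

OK98dj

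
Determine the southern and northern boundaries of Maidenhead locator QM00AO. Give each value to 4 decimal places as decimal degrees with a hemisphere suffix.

30.5833° N, 30.6250° N

Field Q=16, M=12: +16·20° lon, +12·10° lat → SW at lon 140°, lat 30°.
Square 0, 0: +0·2° lon, +0·1° lat → SW at lon 140°, lat 30°.
Subsquare a=0, o=14: +0·0.0833333° lon, +14·0.0416667° lat → SW at lon 140°, lat 30.5833°.
Cell spans 0.0833333° lon × 0.0416667° lat.
south 30.5833° N, north 30.6250° N.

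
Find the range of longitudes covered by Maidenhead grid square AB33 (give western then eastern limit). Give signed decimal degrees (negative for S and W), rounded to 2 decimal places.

Field A=0, B=1: +0·20° lon, +1·10° lat → SW at lon -180°, lat -80°.
Square 3, 3: +3·2° lon, +3·1° lat → SW at lon -174°, lat -77°.
Cell spans 2° lon × 1° lat.
west -174.00, east -172.00.

-174.00, -172.00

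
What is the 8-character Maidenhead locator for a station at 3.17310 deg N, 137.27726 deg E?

PJ83pe31

Add 180° to longitude and 90° to latitude: 317.27726, 93.17310.
Field: 317.27726/20 → 15 → P, 93.17310/10 → 9 → J; chars PJ.
Square: 17.27726/2 → 8, 3.17310/1 → 3; chars 83.
Subsquare: 1.27726/0.0833333 → 15 → p, 0.17310/0.0416667 → 4 → e; chars pe.
Extended square: 0.02726/0.00833333 → 3, 0.00643/0.00416667 → 1; chars 31.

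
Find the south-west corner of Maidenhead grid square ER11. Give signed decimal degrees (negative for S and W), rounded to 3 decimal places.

81.000, -98.000

Field E=4, R=17: +4·20° lon, +17·10° lat → SW at lon -100°, lat 80°.
Square 1, 1: +1·2° lon, +1·1° lat → SW at lon -98°, lat 81°.
latitude 81.000, longitude -98.000.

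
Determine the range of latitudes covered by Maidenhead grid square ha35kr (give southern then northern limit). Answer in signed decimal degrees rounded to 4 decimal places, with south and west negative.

-84.2917, -84.2500

Field H=7, A=0: +7·20° lon, +0·10° lat → SW at lon -40°, lat -90°.
Square 3, 5: +3·2° lon, +5·1° lat → SW at lon -34°, lat -85°.
Subsquare k=10, r=17: +10·0.0833333° lon, +17·0.0416667° lat → SW at lon -33.1667°, lat -84.2917°.
Cell spans 0.0833333° lon × 0.0416667° lat.
south -84.2917, north -84.2500.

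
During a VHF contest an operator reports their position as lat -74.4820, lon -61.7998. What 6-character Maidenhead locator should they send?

FB95cm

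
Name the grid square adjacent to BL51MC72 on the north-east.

BL51mc83

Longitude extended square 7; +1 → 8.
Latitude extended square 2; +1 → 3.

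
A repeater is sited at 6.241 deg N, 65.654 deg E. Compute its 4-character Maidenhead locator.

MJ26

Add 180° to longitude and 90° to latitude: 245.65, 96.24.
Field (20°×10°, letters A–R): 245.65/20 → 12 → M, 96.24/10 → 9 → J; chars MJ.
Square (2°×1°, digits 0–9): 5.65/2 → 2, 6.24/1 → 6; chars 26.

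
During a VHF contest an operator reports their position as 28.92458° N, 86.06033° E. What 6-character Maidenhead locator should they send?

Offset from 180°W / 90°S: lon 266.0603°, lat 118.9246°.
Field: 266.0603/20 → 13 → N, 118.9246/10 → 11 → L; chars NL.
Square: 6.0603/2 → 3, 8.9246/1 → 8; chars 38.
Subsquare: 0.0603/0.0833333 → 0 → a, 0.9246/0.0416667 → 22 → w; chars aw.

NL38aw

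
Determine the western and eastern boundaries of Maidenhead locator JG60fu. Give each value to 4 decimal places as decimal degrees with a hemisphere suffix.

Field J=9, G=6: +9·20° lon, +6·10° lat → SW at lon 0°, lat -30°.
Square 6, 0: +6·2° lon, +0·1° lat → SW at lon 12°, lat -30°.
Subsquare f=5, u=20: +5·0.0833333° lon, +20·0.0416667° lat → SW at lon 12.4167°, lat -29.1667°.
Cell spans 0.0833333° lon × 0.0416667° lat.
west 12.4167° E, east 12.5000° E.

12.4167° E, 12.5000° E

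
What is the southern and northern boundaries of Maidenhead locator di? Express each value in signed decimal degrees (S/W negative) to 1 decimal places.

-10.0, 0.0

Field D=3, I=8: +3·20° lon, +8·10° lat → SW at lon -120°, lat -10°.
Cell spans 20° lon × 10° lat.
south -10.0, north 0.0.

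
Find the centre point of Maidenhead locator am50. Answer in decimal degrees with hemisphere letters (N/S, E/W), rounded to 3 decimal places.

30.500° N, 169.000° W

Field A=0, M=12: +0·20° lon, +12·10° lat → SW at lon -180°, lat 30°.
Square 5, 0: +5·2° lon, +0·1° lat → SW at lon -170°, lat 30°.
Cell spans 2° lon × 1° lat. Centre is SW corner plus half of each.
latitude 30.500° N, longitude 169.000° W.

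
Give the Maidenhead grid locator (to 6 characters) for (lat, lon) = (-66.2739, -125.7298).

CC73dr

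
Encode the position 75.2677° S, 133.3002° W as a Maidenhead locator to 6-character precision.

Offset from 180°W / 90°S: lon 46.6998°, lat 14.7323°.
Field: lon ⌊46.6998/20⌋ = 2 → C; lat ⌊14.7323/10⌋ = 1 → B.
Square: lon ⌊6.6998/2⌋ = 3; lat ⌊4.7323/1⌋ = 4.
Subsquare: lon ⌊0.6998/0.0833333⌋ = 8 → i; lat ⌊0.7323/0.0416667⌋ = 17 → r.

CB34ir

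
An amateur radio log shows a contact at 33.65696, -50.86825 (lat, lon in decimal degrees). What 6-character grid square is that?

GM43np

Add 180° to longitude and 90° to latitude: 129.1318, 123.6570.
Field (20°×10°, letters A–R): 129.1318/20 → 6 → G, 123.6570/10 → 12 → M; chars GM.
Square (2°×1°, digits 0–9): 9.1318/2 → 4, 3.6570/1 → 3; chars 43.
Subsquare (5′×2.5′, letters a–x): 1.1318/0.0833333 → 13 → n, 0.6570/0.0416667 → 15 → p; chars np.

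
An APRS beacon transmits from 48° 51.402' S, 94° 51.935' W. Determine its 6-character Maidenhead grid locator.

EE21nd

Offset from 180°W / 90°S: lon 85.1344°, lat 41.1433°.
Field (20°×10°, letters A–R): lon ⌊85.1344/20⌋ = 4 → E; lat ⌊41.1433/10⌋ = 4 → E.
Square (2°×1°, digits 0–9): lon ⌊5.1344/2⌋ = 2; lat ⌊1.1433/1⌋ = 1.
Subsquare (5′×2.5′, letters a–x): lon ⌊1.1344/0.0833333⌋ = 13 → n; lat ⌊0.1433/0.0416667⌋ = 3 → d.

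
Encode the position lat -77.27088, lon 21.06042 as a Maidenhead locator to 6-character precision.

Offset from 180°W / 90°S: lon 201.0604°, lat 12.7291°.
Field (20°×10°, letters A–R): 201.0604/20 → 10 → K, 12.7291/10 → 1 → B; chars KB.
Square (2°×1°, digits 0–9): 1.0604/2 → 0, 2.7291/1 → 2; chars 02.
Subsquare (5′×2.5′, letters a–x): 1.0604/0.0833333 → 12 → m, 0.7291/0.0416667 → 17 → r; chars mr.

KB02mr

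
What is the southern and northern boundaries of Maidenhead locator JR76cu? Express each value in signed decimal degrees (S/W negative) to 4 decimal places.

86.8333, 86.8750

Field J=9, R=17: +9·20° lon, +17·10° lat → SW at lon 0°, lat 80°.
Square 7, 6: +7·2° lon, +6·1° lat → SW at lon 14°, lat 86°.
Subsquare c=2, u=20: +2·0.0833333° lon, +20·0.0416667° lat → SW at lon 14.1667°, lat 86.8333°.
Cell spans 0.0833333° lon × 0.0416667° lat.
south 86.8333, north 86.8750.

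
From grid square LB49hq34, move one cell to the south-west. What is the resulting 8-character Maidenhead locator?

Longitude extended square 3; −1 → 2.
Latitude extended square 4; −1 → 3.

LB49hq23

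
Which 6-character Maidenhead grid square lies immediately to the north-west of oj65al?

OJ55xm

Longitude subsquare a = 0; −1 → -1, wraps to 23 = x, carry into square.
Longitude square 6; −1 → 5.
Latitude subsquare l = 11; +1 → 12 = m.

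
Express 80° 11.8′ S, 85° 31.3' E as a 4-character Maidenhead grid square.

NA29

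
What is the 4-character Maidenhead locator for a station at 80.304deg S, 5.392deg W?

IA79

Add 180° to longitude and 90° to latitude: 174.61, 9.70.
Field (20°×10°, letters A–R): lon ⌊174.61/20⌋ = 8 → I; lat ⌊9.70/10⌋ = 0 → A.
Square (2°×1°, digits 0–9): lon ⌊14.61/2⌋ = 7; lat ⌊9.70/1⌋ = 9.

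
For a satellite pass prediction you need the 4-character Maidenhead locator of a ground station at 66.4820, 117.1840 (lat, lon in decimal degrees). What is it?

Add 180° to longitude and 90° to latitude: 297.18, 156.48.
Field: lon ⌊297.18/20⌋ = 14 → O; lat ⌊156.48/10⌋ = 15 → P.
Square: lon ⌊17.18/2⌋ = 8; lat ⌊6.48/1⌋ = 6.

OP86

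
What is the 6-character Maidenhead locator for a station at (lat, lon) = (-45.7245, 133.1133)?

Offset from 180°W / 90°S: lon 313.1133°, lat 44.2755°.
Field (20°×10°, letters A–R): 313.1133/20 → 15 → P, 44.2755/10 → 4 → E; chars PE.
Square (2°×1°, digits 0–9): 13.1133/2 → 6, 4.2755/1 → 4; chars 64.
Subsquare (5′×2.5′, letters a–x): 1.1133/0.0833333 → 13 → n, 0.2755/0.0416667 → 6 → g; chars ng.

PE64ng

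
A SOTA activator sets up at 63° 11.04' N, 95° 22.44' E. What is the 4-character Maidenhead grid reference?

NP73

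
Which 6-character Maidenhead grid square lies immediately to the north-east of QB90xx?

Longitude subsquare x = 23; +1 → 24, wraps to 0 = a, carry into square.
Longitude square 9; +1 → 10, wraps to 0, carry into field.
Longitude field Q = 16; +1 → 17 = R.
Latitude subsquare x = 23; +1 → 24, wraps to 0 = a, carry into square.
Latitude square 0; +1 → 1.

RB01aa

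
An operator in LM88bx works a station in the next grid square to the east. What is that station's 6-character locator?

LM88cx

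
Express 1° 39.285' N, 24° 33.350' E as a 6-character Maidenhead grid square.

KJ21gp

Shift to the Maidenhead origin (180°W, 90°S): lon 204.5558, lat 91.6548.
Field: 204.5558/20 → 10 → K, 91.6548/10 → 9 → J; chars KJ.
Square: 4.5558/2 → 2, 1.6548/1 → 1; chars 21.
Subsquare: 0.5558/0.0833333 → 6 → g, 0.6548/0.0416667 → 15 → p; chars gp.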